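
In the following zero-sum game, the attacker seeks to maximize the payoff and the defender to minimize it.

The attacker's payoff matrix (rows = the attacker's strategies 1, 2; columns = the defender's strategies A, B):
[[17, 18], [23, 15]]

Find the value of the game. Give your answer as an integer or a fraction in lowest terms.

Row minima are 17 and 15, so the attacker's maximin is 17; column maxima are 23 and 18, so the defender's minimax is 18. These differ, so the equilibrium is in mixed strategies.
Let the attacker play 1 with probability p. The defender is indifferent when 17p + 23(1−p) = 18p + 15(1−p), giving p = 8/9.
Let the defender play A with probability q. The attacker is indifferent when 17q + 18(1−q) = 23q + 15(1−q), giving q = 1/3.
The value is 17·(1/3) + (18)·(2/3) = 53/3.

53/3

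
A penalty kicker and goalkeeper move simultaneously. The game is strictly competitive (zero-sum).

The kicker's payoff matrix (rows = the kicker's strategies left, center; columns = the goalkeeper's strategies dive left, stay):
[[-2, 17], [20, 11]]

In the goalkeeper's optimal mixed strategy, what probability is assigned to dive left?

Row minima are -2 and 11, so the kicker's maximin is 11; column maxima are 20 and 17, so the goalkeeper's minimax is 17. These differ, so the equilibrium is in mixed strategies.
Let the goalkeeper play dive left with probability q. The kicker is indifferent when −2q + 17(1−q) = 20q + 11(1−q), giving q = 3/14.

3/14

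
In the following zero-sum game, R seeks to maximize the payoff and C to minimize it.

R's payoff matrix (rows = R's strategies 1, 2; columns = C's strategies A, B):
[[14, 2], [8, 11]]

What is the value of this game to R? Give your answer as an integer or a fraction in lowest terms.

46/5

Row minima are 2 and 8, so R's maximin is 8; column maxima are 14 and 11, so C's minimax is 11. These differ, so the equilibrium is in mixed strategies.
Let R play 1 with probability p. C is indifferent when 14p + 8(1−p) = 2p + 11(1−p), giving p = 1/5.
Let C play A with probability q. R is indifferent when 14q + 2(1−q) = 8q + 11(1−q), giving q = 3/5.
The value is 14·(3/5) + (2)·(2/5) = 46/5.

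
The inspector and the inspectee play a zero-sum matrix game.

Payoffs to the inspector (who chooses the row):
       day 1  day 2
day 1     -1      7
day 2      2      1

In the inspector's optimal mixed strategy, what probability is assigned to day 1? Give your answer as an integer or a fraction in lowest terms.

1/9

Row minima are -1 and 1, so the inspector's maximin is 1; column maxima are 2 and 7, so the inspectee's minimax is 2. These differ, so the equilibrium is in mixed strategies.
Let the inspector play day 1 with probability p. The inspectee is indifferent when −p + 2(1−p) = 7p + (1−p), giving p = 1/9.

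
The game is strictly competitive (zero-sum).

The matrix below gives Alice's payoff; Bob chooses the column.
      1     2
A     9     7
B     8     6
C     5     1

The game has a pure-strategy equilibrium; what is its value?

Row minima: 7, 6, 1 → Alice's maximin is 7.
Column maxima: 9, 7 → Bob's minimax is 7.
They coincide at (A, 2), so the value is 7.

7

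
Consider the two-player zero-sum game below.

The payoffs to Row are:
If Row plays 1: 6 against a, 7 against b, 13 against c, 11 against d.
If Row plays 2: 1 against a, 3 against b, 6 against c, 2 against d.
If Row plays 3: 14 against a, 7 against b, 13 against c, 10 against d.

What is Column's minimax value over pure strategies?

The worst case (largest entry) in each column is a: 14, b: 7, c: 13, d: 11.
The best (smallest) of these is 7.

7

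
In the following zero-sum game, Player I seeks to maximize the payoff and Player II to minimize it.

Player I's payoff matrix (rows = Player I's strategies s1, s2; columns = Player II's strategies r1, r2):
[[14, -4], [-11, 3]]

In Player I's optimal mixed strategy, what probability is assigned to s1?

7/16

Row minima are -4 and -11, so Player I's maximin is -4; column maxima are 14 and 3, so Player II's minimax is 3. These differ, so the equilibrium is in mixed strategies.
Let Player I play s1 with probability p. Player II is indifferent when 14p − 11(1−p) = −4p + 3(1−p), giving p = 7/16.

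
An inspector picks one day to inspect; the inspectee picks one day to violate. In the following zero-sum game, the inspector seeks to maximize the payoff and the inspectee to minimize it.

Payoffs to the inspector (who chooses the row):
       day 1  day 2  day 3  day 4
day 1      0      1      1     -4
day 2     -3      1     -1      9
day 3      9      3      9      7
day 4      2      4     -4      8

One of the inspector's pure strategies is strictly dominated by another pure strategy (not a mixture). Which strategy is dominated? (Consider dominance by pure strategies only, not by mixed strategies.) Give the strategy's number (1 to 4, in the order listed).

Compare day 1 with day 3: 9 > 0, 3 > 1, 9 > 1, 7 > -4.
So day 3 strictly dominates day 1 for the inspector; day 1 is strictly dominated.

1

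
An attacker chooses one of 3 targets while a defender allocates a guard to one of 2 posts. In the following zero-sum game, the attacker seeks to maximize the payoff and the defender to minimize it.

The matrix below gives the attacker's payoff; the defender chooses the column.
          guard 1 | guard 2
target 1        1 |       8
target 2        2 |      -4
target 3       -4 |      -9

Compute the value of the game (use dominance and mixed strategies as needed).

20/13

Row target 3 is strictly dominated by row target 2, so the attacker never plays it.
The remaining 2×2 game on (target 1, target 2) × (guard 1, guard 2) has no saddle point. Let the attacker play target 1 with probability p; indifference gives p + 2(1−p) = 8p − 4(1−p), so p = 6/13.
Similarly the defender's optimal q on guard 1 is 12/13, and the value is 1·(12/13) + (8)·(1/13) = 20/13.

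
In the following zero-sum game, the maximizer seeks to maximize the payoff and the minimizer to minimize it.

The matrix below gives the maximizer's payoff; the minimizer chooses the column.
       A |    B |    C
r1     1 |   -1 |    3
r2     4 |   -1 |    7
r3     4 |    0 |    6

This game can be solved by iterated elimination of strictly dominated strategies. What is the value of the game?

Column A is strictly dominated by B for the minimizer (-1<1, -1<4, 0<4); eliminate A.
Row r1 is strictly dominated by row r3 (0>-1, 6>3); eliminate r1.
Column C is strictly dominated by B for the minimizer (-1<7, 0<6); eliminate C.
Row r2 is strictly dominated by row r3 (0>-1); eliminate r2.
Only (r3, B) remains, with payoff 0.

0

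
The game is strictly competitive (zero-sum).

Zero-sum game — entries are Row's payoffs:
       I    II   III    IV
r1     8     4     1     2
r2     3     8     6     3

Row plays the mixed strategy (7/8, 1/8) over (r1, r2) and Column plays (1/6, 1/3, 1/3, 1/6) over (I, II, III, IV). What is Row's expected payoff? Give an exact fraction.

29/8

Against (1/6, 1/3, 1/3, 1/6), each row's expected payoff is r1: 10/3; r2: 17/3.
Taking the (7/8, 1/8)-weighted average: (7/8)·(10/3) + (1/8)·(17/3) = 29/8.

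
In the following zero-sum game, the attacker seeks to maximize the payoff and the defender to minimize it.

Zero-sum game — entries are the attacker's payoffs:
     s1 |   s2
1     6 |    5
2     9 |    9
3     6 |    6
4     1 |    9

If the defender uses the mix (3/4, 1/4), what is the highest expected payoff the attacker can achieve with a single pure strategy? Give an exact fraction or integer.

1: (6)·(3/4) + (5)·(1/4) = 23/4.
2: (9)·(3/4) + (9)·(1/4) = 9.
3: (6)·(3/4) + (6)·(1/4) = 6.
4: (1)·(3/4) + (9)·(1/4) = 3.
The best pure response is 2 with expected payoff 9.

9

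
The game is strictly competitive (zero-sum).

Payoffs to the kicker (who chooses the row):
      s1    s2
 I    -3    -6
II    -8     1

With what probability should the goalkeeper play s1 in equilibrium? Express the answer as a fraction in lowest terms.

Row minima are -6 and -8, so the kicker's maximin is -6; column maxima are -3 and 1, so the goalkeeper's minimax is -3. These differ, so the equilibrium is in mixed strategies.
Let the goalkeeper play s1 with probability q. The kicker is indifferent when −3q − 6(1−q) = −8q + (1−q), giving q = 7/12.

7/12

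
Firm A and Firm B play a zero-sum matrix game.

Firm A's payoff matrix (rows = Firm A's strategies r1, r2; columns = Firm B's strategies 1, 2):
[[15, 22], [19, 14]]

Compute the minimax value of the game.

52/3

Row minima are 15 and 14, so Firm A's maximin is 15; column maxima are 19 and 22, so Firm B's minimax is 19. These differ, so the equilibrium is in mixed strategies.
Let Firm A play r1 with probability p. Firm B is indifferent when 15p + 19(1−p) = 22p + 14(1−p), giving p = 5/12.
Let Firm B play 1 with probability q. Firm A is indifferent when 15q + 22(1−q) = 19q + 14(1−q), giving q = 2/3.
The value is 15·(2/3) + (22)·(1/3) = 52/3.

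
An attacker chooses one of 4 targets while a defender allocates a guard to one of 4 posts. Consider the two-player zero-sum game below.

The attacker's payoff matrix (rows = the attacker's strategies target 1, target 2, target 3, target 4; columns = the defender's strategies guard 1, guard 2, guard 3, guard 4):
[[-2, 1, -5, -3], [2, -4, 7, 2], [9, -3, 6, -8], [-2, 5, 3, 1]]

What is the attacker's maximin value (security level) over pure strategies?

The worst-case payoff for each row is target 1: -5, target 2: -4, target 3: -8, target 4: -2.
The best of these is -2.

-2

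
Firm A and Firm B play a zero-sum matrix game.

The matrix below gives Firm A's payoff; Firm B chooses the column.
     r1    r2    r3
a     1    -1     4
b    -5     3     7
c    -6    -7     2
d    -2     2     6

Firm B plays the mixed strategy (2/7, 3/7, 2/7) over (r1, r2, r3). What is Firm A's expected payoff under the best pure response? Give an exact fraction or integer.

2

a: (1)·(2/7) + (-1)·(3/7) + (4)·(2/7) = 1.
b: (-5)·(2/7) + (3)·(3/7) + (7)·(2/7) = 13/7.
c: (-6)·(2/7) + (-7)·(3/7) + (2)·(2/7) = -29/7.
d: (-2)·(2/7) + (2)·(3/7) + (6)·(2/7) = 2.
The best pure response is d with expected payoff 2.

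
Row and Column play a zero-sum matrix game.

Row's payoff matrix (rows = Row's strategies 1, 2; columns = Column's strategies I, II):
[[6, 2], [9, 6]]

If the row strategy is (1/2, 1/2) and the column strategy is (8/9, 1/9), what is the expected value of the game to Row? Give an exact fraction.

Against (8/9, 1/9), each row's expected payoff is 1: 50/9; 2: 26/3.
Taking the (1/2, 1/2)-weighted average: (1/2)·(50/9) + (1/2)·(26/3) = 64/9.

64/9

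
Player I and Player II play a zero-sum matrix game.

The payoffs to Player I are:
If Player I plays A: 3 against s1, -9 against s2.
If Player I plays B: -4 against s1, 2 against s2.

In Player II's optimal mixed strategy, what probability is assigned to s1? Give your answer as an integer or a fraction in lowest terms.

11/18

Row minima are -9 and -4, so Player I's maximin is -4; column maxima are 3 and 2, so Player II's minimax is 2. These differ, so the equilibrium is in mixed strategies.
Let Player II play s1 with probability q. Player I is indifferent when 3q − 9(1−q) = −4q + 2(1−q), giving q = 11/18.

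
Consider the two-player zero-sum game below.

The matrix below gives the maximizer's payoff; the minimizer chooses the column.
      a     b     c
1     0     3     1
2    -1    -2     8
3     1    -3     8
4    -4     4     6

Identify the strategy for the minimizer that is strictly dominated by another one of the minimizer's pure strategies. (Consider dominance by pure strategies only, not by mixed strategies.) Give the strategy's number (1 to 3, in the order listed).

The minimizer prefers columns that give the maximizer less. Compare c with a: 0 < 1, -1 < 8, 1 < 8, -4 < 6.
So a strictly dominates c for the minimizer; c is strictly dominated.

3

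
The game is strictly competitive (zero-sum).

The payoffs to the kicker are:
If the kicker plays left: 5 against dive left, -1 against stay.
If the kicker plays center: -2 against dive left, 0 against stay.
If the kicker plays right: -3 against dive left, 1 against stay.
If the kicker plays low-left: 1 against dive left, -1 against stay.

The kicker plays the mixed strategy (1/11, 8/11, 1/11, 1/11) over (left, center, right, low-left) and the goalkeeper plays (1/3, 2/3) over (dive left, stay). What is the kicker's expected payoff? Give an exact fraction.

Against (1/3, 2/3), each row's expected payoff is left: 1; center: -2/3; right: -1/3; low-left: -1/3.
Taking the (1/11, 8/11, 1/11, 1/11)-weighted average: (1/11)·(1) + (8/11)·(-2/3) + (1/11)·(-1/3) + (1/11)·(-1/3) = -5/11.

-5/11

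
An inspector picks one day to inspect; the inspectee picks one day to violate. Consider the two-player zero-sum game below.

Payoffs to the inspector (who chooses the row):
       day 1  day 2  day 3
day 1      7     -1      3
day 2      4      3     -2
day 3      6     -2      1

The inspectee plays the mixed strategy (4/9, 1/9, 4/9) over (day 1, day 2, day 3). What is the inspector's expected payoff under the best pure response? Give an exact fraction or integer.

day 1: (7)·(4/9) + (-1)·(1/9) + (3)·(4/9) = 13/3.
day 2: (4)·(4/9) + (3)·(1/9) + (-2)·(4/9) = 11/9.
day 3: (6)·(4/9) + (-2)·(1/9) + (1)·(4/9) = 26/9.
The best pure response is day 1 with expected payoff 13/3.

13/3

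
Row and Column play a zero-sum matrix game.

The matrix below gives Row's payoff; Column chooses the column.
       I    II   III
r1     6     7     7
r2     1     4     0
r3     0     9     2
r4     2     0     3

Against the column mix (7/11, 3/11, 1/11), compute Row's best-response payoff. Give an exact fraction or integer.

70/11

r1: (6)·(7/11) + (7)·(3/11) + (7)·(1/11) = 70/11.
r2: (1)·(7/11) + (4)·(3/11) + (0)·(1/11) = 19/11.
r3: (0)·(7/11) + (9)·(3/11) + (2)·(1/11) = 29/11.
r4: (2)·(7/11) + (0)·(3/11) + (3)·(1/11) = 17/11.
The best pure response is r1 with expected payoff 70/11.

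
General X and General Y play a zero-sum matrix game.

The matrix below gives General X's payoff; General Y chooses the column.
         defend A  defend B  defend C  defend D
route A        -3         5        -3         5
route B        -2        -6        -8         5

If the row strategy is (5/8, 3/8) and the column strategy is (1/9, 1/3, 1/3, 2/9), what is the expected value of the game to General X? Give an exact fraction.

Against (1/9, 1/3, 1/3, 2/9), each row's expected payoff is route A: 13/9; route B: -34/9.
Taking the (5/8, 3/8)-weighted average: (5/8)·(13/9) + (3/8)·(-34/9) = -37/72.

-37/72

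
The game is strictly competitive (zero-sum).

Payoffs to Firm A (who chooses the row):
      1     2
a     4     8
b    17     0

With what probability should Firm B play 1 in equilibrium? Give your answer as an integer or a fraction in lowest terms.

Row minima are 4 and 0, so Firm A's maximin is 4; column maxima are 17 and 8, so Firm B's minimax is 8. These differ, so the equilibrium is in mixed strategies.
Let Firm B play 1 with probability q. Firm A is indifferent when 4q + 8(1−q) = 17q, giving q = 8/21.

8/21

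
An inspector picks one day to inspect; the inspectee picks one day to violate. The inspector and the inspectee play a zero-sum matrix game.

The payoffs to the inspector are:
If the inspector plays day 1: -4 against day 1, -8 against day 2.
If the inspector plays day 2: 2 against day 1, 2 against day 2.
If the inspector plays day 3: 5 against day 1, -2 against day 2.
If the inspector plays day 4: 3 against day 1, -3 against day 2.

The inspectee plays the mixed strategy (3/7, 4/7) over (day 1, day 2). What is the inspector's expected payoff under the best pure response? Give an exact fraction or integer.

day 1: (-4)·(3/7) + (-8)·(4/7) = -44/7.
day 2: (2)·(3/7) + (2)·(4/7) = 2.
day 3: (5)·(3/7) + (-2)·(4/7) = 1.
day 4: (3)·(3/7) + (-3)·(4/7) = -3/7.
The best pure response is day 2 with expected payoff 2.

2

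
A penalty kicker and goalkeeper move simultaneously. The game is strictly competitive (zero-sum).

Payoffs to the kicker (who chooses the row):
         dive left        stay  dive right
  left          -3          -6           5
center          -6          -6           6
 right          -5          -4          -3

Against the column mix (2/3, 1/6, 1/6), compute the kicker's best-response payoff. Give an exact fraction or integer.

-13/6

left: (-3)·(2/3) + (-6)·(1/6) + (5)·(1/6) = -13/6.
center: (-6)·(2/3) + (-6)·(1/6) + (6)·(1/6) = -4.
right: (-5)·(2/3) + (-4)·(1/6) + (-3)·(1/6) = -9/2.
The best pure response is left with expected payoff -13/6.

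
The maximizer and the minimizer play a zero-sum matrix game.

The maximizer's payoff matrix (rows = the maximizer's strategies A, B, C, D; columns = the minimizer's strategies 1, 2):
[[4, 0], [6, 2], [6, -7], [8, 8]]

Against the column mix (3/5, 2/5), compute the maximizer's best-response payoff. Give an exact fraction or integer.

8

A: (4)·(3/5) + (0)·(2/5) = 12/5.
B: (6)·(3/5) + (2)·(2/5) = 22/5.
C: (6)·(3/5) + (-7)·(2/5) = 4/5.
D: (8)·(3/5) + (8)·(2/5) = 8.
The best pure response is D with expected payoff 8.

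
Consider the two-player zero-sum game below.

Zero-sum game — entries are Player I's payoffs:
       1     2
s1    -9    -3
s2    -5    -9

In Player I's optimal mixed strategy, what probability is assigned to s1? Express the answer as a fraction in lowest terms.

2/5

Row minima are -9 and -9, so Player I's maximin is -9; column maxima are -5 and -3, so Player II's minimax is -5. These differ, so the equilibrium is in mixed strategies.
Let Player I play s1 with probability p. Player II is indifferent when −9p − 5(1−p) = −3p − 9(1−p), giving p = 2/5.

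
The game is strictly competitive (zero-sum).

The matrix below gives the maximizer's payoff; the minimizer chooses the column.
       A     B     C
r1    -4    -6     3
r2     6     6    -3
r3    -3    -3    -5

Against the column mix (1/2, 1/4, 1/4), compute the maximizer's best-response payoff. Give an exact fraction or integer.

15/4

r1: (-4)·(1/2) + (-6)·(1/4) + (3)·(1/4) = -11/4.
r2: (6)·(1/2) + (6)·(1/4) + (-3)·(1/4) = 15/4.
r3: (-3)·(1/2) + (-3)·(1/4) + (-5)·(1/4) = -7/2.
The best pure response is r2 with expected payoff 15/4.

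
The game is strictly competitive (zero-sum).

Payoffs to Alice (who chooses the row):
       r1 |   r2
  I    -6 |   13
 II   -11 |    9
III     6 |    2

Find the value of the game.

90/23

Row II is strictly dominated by row I, so Alice never plays it.
The remaining 2×2 game on (I, III) × (r1, r2) has no saddle point. Let Alice play I with probability p; indifference gives −6p + 6(1−p) = 13p + 2(1−p), so p = 4/23.
Similarly Bob's optimal q on r1 is 11/23, and the value is -6·(11/23) + (13)·(12/23) = 90/23.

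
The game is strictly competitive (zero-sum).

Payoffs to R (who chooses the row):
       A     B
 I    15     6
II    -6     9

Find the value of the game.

Row minima are 6 and -6, so R's maximin is 6; column maxima are 15 and 9, so C's minimax is 9. These differ, so the equilibrium is in mixed strategies.
Let R play I with probability p. C is indifferent when 15p − 6(1−p) = 6p + 9(1−p), giving p = 5/8.
Let C play A with probability q. R is indifferent when 15q + 6(1−q) = −6q + 9(1−q), giving q = 1/8.
The value is 15·(1/8) + (6)·(7/8) = 57/8.

57/8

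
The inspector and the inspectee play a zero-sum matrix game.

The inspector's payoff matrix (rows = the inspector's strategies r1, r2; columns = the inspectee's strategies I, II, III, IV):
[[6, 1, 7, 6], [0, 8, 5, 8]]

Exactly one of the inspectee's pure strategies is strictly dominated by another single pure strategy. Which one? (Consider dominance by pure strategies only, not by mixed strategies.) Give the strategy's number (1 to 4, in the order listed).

The inspectee prefers columns that give the inspector less. Compare III with I: 6 < 7, 0 < 5.
So I strictly dominates III for the inspectee; III is strictly dominated.

3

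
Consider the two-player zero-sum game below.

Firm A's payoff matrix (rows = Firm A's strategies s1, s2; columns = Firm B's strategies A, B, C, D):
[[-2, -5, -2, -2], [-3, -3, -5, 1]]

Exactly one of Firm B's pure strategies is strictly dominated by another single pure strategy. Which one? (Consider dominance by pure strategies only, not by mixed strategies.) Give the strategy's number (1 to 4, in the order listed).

Firm B prefers columns that give Firm A less. Compare D with B: -5 < -2, -3 < 1.
So B strictly dominates D for Firm B; D is strictly dominated.

4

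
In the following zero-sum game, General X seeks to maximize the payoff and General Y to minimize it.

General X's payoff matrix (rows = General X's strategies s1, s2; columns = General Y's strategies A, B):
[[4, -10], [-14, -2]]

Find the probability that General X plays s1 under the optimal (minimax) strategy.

6/13

Row minima are -10 and -14, so General X's maximin is -10; column maxima are 4 and -2, so General Y's minimax is -2. These differ, so the equilibrium is in mixed strategies.
Let General X play s1 with probability p. General Y is indifferent when 4p − 14(1−p) = −10p − 2(1−p), giving p = 6/13.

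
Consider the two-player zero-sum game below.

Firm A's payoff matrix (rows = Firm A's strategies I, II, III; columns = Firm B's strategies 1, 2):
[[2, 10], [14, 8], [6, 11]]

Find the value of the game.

Row I is strictly dominated by row III, so Firm A never plays it.
The remaining 2×2 game on (II, III) × (1, 2) has no saddle point. Let Firm A play II with probability p; indifference gives 14p + 6(1−p) = 8p + 11(1−p), so p = 5/11.
Similarly Firm B's optimal q on 1 is 3/11, and the value is 14·(3/11) + (8)·(8/11) = 106/11.

106/11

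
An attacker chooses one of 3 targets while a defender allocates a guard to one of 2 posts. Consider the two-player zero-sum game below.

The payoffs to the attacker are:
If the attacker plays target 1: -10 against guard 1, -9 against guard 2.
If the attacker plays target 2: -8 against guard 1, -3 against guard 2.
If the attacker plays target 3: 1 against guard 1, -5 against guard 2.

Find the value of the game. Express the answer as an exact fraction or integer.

Row target 1 is strictly dominated by row target 2, so the attacker never plays it.
The remaining 2×2 game on (target 2, target 3) × (guard 1, guard 2) has no saddle point. Let the attacker play target 2 with probability p; indifference gives −8p + (1−p) = −3p − 5(1−p), so p = 6/11.
Similarly the defender's optimal q on guard 1 is 2/11, and the value is -8·(2/11) + (-3)·(9/11) = -43/11.

-43/11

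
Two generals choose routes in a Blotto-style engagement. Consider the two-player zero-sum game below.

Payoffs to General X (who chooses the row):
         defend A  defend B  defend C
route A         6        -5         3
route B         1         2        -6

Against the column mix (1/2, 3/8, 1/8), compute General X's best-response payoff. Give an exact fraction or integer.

3/2

route A: (6)·(1/2) + (-5)·(3/8) + (3)·(1/8) = 3/2.
route B: (1)·(1/2) + (2)·(3/8) + (-6)·(1/8) = 1/2.
The best pure response is route A with expected payoff 3/2.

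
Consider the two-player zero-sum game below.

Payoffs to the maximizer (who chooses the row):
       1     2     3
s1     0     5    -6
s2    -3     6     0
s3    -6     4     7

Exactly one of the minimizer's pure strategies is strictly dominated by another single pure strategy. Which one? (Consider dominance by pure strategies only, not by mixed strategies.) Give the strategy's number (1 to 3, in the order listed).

2

The minimizer prefers columns that give the maximizer less. Compare 2 with 1: 0 < 5, -3 < 6, -6 < 4.
So 1 strictly dominates 2 for the minimizer; 2 is strictly dominated.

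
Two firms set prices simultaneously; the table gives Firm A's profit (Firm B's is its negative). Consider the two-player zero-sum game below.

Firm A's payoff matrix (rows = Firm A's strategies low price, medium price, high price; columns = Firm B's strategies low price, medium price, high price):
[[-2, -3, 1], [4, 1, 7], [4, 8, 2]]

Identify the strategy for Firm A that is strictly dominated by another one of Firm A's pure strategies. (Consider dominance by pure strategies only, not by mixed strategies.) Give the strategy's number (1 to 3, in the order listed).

Compare low price with medium price: 4 > -2, 1 > -3, 7 > 1.
So medium price strictly dominates low price for Firm A; low price is strictly dominated.

1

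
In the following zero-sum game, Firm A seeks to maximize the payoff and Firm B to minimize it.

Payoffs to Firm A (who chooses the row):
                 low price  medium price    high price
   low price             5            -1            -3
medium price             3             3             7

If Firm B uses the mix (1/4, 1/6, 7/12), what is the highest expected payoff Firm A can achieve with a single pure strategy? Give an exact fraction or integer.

16/3

low price: (5)·(1/4) + (-1)·(1/6) + (-3)·(7/12) = -2/3.
medium price: (3)·(1/4) + (3)·(1/6) + (7)·(7/12) = 16/3.
The best pure response is medium price with expected payoff 16/3.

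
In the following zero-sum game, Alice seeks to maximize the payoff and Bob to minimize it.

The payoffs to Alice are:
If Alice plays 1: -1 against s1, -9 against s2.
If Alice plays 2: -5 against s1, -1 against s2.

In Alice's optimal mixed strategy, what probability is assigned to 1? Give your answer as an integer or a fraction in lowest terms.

1/3

Row minima are -9 and -5, so Alice's maximin is -5; column maxima are -1 and -1, so Bob's minimax is -1. These differ, so the equilibrium is in mixed strategies.
Let Alice play 1 with probability p. Bob is indifferent when −p − 5(1−p) = −9p − (1−p), giving p = 1/3.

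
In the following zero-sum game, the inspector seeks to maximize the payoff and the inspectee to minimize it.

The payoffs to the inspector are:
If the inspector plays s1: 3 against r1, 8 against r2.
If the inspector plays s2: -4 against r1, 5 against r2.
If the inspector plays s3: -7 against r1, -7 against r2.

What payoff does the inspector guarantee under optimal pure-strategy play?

Row minima: 3, -4, -7 → the inspector's maximin is 3.
Column maxima: 3, 8 → the inspectee's minimax is 3.
They coincide at (s1, r1), so the value is 3.

3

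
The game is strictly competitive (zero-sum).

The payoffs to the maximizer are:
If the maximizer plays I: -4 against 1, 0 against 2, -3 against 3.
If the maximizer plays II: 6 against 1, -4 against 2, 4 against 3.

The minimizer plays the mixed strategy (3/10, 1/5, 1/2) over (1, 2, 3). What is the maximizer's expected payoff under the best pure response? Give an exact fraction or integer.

3

I: (-4)·(3/10) + (0)·(1/5) + (-3)·(1/2) = -27/10.
II: (6)·(3/10) + (-4)·(1/5) + (4)·(1/2) = 3.
The best pure response is II with expected payoff 3.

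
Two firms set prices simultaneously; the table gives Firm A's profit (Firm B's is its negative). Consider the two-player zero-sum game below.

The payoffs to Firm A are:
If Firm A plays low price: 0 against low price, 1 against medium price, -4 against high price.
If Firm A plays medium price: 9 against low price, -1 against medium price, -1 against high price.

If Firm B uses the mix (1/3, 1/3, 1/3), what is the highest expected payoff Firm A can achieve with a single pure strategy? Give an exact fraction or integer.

low price: (0)·(1/3) + (1)·(1/3) + (-4)·(1/3) = -1.
medium price: (9)·(1/3) + (-1)·(1/3) + (-1)·(1/3) = 7/3.
The best pure response is medium price with expected payoff 7/3.

7/3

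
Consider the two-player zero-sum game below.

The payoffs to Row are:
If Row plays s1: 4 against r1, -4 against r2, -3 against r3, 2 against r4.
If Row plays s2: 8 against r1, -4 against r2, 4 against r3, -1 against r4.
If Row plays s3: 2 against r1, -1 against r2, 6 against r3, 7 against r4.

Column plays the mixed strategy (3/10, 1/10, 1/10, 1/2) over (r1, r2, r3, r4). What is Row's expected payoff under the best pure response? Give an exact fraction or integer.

23/5

s1: (4)·(3/10) + (-4)·(1/10) + (-3)·(1/10) + (2)·(1/2) = 3/2.
s2: (8)·(3/10) + (-4)·(1/10) + (4)·(1/10) + (-1)·(1/2) = 19/10.
s3: (2)·(3/10) + (-1)·(1/10) + (6)·(1/10) + (7)·(1/2) = 23/5.
The best pure response is s3 with expected payoff 23/5.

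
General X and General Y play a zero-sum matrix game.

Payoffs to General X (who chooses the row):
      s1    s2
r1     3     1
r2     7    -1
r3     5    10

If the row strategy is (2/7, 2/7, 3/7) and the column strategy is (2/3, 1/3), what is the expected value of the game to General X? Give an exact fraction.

Against (2/3, 1/3), each row's expected payoff is r1: 7/3; r2: 13/3; r3: 20/3.
Taking the (2/7, 2/7, 3/7)-weighted average: (2/7)·(7/3) + (2/7)·(13/3) + (3/7)·(20/3) = 100/21.

100/21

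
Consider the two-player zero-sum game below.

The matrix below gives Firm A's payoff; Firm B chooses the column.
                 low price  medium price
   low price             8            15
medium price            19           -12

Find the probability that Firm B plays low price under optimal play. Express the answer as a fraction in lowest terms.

Row minima are 8 and -12, so Firm A's maximin is 8; column maxima are 19 and 15, so Firm B's minimax is 15. These differ, so the equilibrium is in mixed strategies.
Let Firm B play low price with probability q. Firm A is indifferent when 8q + 15(1−q) = 19q − 12(1−q), giving q = 27/38.

27/38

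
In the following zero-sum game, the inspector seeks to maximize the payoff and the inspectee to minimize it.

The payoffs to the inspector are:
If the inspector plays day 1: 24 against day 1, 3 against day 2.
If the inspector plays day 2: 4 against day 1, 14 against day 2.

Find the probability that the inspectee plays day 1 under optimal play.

Row minima are 3 and 4, so the inspector's maximin is 4; column maxima are 24 and 14, so the inspectee's minimax is 14. These differ, so the equilibrium is in mixed strategies.
Let the inspectee play day 1 with probability q. The inspector is indifferent when 24q + 3(1−q) = 4q + 14(1−q), giving q = 11/31.

11/31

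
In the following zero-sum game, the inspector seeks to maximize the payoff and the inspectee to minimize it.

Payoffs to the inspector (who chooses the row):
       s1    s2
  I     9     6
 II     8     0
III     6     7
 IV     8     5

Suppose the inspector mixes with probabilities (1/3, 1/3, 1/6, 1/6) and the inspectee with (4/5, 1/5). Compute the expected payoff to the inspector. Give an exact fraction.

36/5

Against (4/5, 1/5), each row's expected payoff is I: 42/5; II: 32/5; III: 31/5; IV: 37/5.
Taking the (1/3, 1/3, 1/6, 1/6)-weighted average: (1/3)·(42/5) + (1/3)·(32/5) + (1/6)·(31/5) + (1/6)·(37/5) = 36/5.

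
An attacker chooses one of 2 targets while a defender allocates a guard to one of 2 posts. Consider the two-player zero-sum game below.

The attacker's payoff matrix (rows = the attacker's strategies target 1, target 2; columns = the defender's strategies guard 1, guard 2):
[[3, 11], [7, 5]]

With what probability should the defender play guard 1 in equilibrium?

3/5

Row minima are 3 and 5, so the attacker's maximin is 5; column maxima are 7 and 11, so the defender's minimax is 7. These differ, so the equilibrium is in mixed strategies.
Let the defender play guard 1 with probability q. The attacker is indifferent when 3q + 11(1−q) = 7q + 5(1−q), giving q = 3/5.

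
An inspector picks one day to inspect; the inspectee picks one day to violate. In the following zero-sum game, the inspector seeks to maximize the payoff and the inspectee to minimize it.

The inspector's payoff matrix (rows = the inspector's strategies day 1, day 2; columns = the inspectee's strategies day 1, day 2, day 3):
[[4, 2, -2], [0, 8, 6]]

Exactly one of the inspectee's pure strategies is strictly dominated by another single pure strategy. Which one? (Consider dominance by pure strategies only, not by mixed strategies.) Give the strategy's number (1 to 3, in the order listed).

The inspectee prefers columns that give the inspector less. Compare day 2 with day 3: -2 < 2, 6 < 8.
So day 3 strictly dominates day 2 for the inspectee; day 2 is strictly dominated.

2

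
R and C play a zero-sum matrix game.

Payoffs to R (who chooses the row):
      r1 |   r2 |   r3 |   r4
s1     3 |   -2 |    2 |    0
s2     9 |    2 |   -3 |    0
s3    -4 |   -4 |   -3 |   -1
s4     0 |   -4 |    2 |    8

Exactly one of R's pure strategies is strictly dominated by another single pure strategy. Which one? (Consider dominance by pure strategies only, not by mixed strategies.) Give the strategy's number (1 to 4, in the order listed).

Compare s3 with s1: 3 > -4, -2 > -4, 2 > -3, 0 > -1.
So s1 strictly dominates s3 for R; s3 is strictly dominated.

3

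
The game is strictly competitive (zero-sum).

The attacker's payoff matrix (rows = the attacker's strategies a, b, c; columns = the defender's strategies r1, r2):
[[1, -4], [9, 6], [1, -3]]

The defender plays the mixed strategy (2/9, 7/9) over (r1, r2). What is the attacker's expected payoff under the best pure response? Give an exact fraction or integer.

a: (1)·(2/9) + (-4)·(7/9) = -26/9.
b: (9)·(2/9) + (6)·(7/9) = 20/3.
c: (1)·(2/9) + (-3)·(7/9) = -19/9.
The best pure response is b with expected payoff 20/3.

20/3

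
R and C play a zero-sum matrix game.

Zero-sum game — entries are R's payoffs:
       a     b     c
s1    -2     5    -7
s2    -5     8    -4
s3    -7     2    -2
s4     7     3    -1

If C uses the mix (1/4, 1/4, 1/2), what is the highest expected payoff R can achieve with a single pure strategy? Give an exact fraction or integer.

2

s1: (-2)·(1/4) + (5)·(1/4) + (-7)·(1/2) = -11/4.
s2: (-5)·(1/4) + (8)·(1/4) + (-4)·(1/2) = -5/4.
s3: (-7)·(1/4) + (2)·(1/4) + (-2)·(1/2) = -9/4.
s4: (7)·(1/4) + (3)·(1/4) + (-1)·(1/2) = 2.
The best pure response is s4 with expected payoff 2.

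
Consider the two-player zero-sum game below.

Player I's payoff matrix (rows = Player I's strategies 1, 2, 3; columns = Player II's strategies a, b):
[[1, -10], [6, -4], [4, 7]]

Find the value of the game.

Row 1 is strictly dominated by row 2, so Player I never plays it.
The remaining 2×2 game on (2, 3) × (a, b) has no saddle point. Let Player I play 2 with probability p; indifference gives 6p + 4(1−p) = −4p + 7(1−p), so p = 3/13.
Similarly Player II's optimal q on a is 11/13, and the value is 6·(11/13) + (-4)·(2/13) = 58/13.

58/13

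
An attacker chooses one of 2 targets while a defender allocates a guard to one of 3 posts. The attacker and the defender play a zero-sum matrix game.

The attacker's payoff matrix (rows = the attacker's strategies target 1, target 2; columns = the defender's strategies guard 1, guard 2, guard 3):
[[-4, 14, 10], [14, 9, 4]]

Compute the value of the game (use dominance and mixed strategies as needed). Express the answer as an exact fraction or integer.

13/2

Column guard 2 is strictly dominated by guard 3 for the defender (it gives the attacker more in every row).
The remaining 2×2 game on (target 1, target 2) × (guard 1, guard 3) has no saddle point. Let the attacker play target 1 with probability p; indifference gives −4p + 14(1−p) = 10p + 4(1−p), so p = 5/12.
Similarly the defender's optimal q on guard 1 is 1/4, and the value is -4·(1/4) + (10)·(3/4) = 13/2.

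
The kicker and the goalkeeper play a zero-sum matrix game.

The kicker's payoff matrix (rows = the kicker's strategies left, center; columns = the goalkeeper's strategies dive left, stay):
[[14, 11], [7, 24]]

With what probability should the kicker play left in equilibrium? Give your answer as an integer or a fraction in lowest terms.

17/20

Row minima are 11 and 7, so the kicker's maximin is 11; column maxima are 14 and 24, so the goalkeeper's minimax is 14. These differ, so the equilibrium is in mixed strategies.
Let the kicker play left with probability p. The goalkeeper is indifferent when 14p + 7(1−p) = 11p + 24(1−p), giving p = 17/20.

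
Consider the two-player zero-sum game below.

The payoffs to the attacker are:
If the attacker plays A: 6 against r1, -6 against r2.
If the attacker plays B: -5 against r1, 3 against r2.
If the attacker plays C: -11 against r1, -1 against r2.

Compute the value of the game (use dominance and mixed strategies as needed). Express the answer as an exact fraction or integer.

-3/5

Row C is strictly dominated by row B, so the attacker never plays it.
The remaining 2×2 game on (A, B) × (r1, r2) has no saddle point. Let the attacker play A with probability p; indifference gives 6p − 5(1−p) = −6p + 3(1−p), so p = 2/5.
Similarly the defender's optimal q on r1 is 9/20, and the value is 6·(9/20) + (-6)·(11/20) = -3/5.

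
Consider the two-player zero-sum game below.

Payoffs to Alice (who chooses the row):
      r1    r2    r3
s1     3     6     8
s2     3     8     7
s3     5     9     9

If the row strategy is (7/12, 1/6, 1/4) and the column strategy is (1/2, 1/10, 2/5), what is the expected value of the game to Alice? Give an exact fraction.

683/120

Against (1/2, 1/10, 2/5), each row's expected payoff is s1: 53/10; s2: 51/10; s3: 7.
Taking the (7/12, 1/6, 1/4)-weighted average: (7/12)·(53/10) + (1/6)·(51/10) + (1/4)·(7) = 683/120.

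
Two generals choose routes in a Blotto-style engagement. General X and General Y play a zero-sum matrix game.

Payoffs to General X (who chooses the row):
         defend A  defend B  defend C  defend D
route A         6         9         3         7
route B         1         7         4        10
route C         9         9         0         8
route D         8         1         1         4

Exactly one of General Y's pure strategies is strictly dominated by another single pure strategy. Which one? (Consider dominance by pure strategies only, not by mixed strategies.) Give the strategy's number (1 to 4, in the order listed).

General Y prefers columns that give General X less. Compare defend D with defend C: 3 < 7, 4 < 10, 0 < 8, 1 < 4.
So defend C strictly dominates defend D for General Y; defend D is strictly dominated.

4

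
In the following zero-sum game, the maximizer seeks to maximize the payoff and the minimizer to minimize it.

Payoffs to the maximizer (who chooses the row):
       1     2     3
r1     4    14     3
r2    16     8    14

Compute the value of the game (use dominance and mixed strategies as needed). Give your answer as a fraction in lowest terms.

Column 1 is strictly dominated by 3 for the minimizer (it gives the maximizer more in every row).
The remaining 2×2 game on (r1, r2) × (2, 3) has no saddle point. Let the maximizer play r1 with probability p; indifference gives 14p + 8(1−p) = 3p + 14(1−p), so p = 6/17.
Similarly the minimizer's optimal q on 2 is 11/17, and the value is 14·(11/17) + (3)·(6/17) = 172/17.

172/17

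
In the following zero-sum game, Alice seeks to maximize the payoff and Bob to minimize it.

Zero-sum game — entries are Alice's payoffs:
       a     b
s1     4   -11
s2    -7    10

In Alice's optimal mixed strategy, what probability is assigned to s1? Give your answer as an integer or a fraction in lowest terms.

17/32

Row minima are -11 and -7, so Alice's maximin is -7; column maxima are 4 and 10, so Bob's minimax is 4. These differ, so the equilibrium is in mixed strategies.
Let Alice play s1 with probability p. Bob is indifferent when 4p − 7(1−p) = −11p + 10(1−p), giving p = 17/32.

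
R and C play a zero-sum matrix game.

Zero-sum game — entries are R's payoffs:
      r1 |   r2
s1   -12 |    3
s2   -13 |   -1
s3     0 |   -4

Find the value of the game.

-48/19

Row s2 is strictly dominated by row s1, so R never plays it.
The remaining 2×2 game on (s1, s3) × (r1, r2) has no saddle point. Let R play s1 with probability p; indifference gives −12p = 3p − 4(1−p), so p = 4/19.
Similarly C's optimal q on r1 is 7/19, and the value is -12·(7/19) + (3)·(12/19) = -48/19.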